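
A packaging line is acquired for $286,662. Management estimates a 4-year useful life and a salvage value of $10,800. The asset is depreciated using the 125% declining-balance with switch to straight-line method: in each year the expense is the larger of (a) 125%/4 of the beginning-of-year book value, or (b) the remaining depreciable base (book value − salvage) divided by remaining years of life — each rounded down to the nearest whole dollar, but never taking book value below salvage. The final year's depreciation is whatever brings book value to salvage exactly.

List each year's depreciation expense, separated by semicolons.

Depreciable base = $286,662 − $10,800 = $275,862.
Year 1: DB = ⌊$286,662 × 125%/4⌋ = $89,581; SL = ⌊$275,862/4⌋ = $68,965 → take DB $89,581. Book value $197,081.
Year 2: DB = ⌊$197,081 × 125%/4⌋ = $61,587; SL = ⌊$186,281/3⌋ = $62,093 → take SL $62,093. Book value $134,988.
Year 3: DB = ⌊$134,988 × 125%/4⌋ = $42,183; SL = ⌊$124,188/2⌋ = $62,094 → take SL $62,094. Book value $72,894.
Year 4 (final): $72,894 − $10,800 = $62,094. Book value $10,800.

$89,581; $62,093; $62,094; $62,094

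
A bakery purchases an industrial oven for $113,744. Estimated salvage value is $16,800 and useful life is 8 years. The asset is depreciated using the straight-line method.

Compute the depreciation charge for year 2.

$12,118

Depreciable base = $113,744 − $16,800 = $96,944.
Annual expense = $96,944 / 8 = $12,118.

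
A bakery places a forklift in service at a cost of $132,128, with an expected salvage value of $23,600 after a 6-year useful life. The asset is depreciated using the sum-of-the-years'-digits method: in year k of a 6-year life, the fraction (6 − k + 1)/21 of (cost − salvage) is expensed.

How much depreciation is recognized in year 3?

Depreciable base = $132,128 − $23,600 = $108,528.
Sum of the years' digits = 6+5+4+3+2+1 = 21.
Year 1: $108,528 × 6/21 = $31,008. Book value $101,120.
Year 2: $108,528 × 5/21 = $25,840. Book value $75,280.
Year 3: $108,528 × 4/21 = $20,672. Book value $54,608.

$20,672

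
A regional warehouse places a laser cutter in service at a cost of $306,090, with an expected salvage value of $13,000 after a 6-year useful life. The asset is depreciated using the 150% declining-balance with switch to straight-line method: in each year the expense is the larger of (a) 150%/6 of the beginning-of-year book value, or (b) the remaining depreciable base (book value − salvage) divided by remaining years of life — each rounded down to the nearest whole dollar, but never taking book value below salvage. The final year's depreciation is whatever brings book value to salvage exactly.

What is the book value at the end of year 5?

$51,711

Depreciable base = $306,090 − $13,000 = $293,090.
Year 1: DB = ⌊$306,090 × 150%/6⌋ = $76,522; SL = ⌊$293,090/6⌋ = $48,848 → take DB $76,522. Book value $229,568.
Year 2: DB = ⌊$229,568 × 150%/6⌋ = $57,392; SL = ⌊$216,568/5⌋ = $43,313 → take DB $57,392. Book value $172,176.
Year 3: DB = ⌊$172,176 × 150%/6⌋ = $43,044; SL = ⌊$159,176/4⌋ = $39,794 → take DB $43,044. Book value $129,132.
Year 4: DB = ⌊$129,132 × 150%/6⌋ = $32,283; SL = ⌊$116,132/3⌋ = $38,710 → take SL $38,710. Book value $90,422.
Year 5: DB = ⌊$90,422 × 150%/6⌋ = $22,605; SL = ⌊$77,422/2⌋ = $38,711 → take SL $38,711. Book value $51,711.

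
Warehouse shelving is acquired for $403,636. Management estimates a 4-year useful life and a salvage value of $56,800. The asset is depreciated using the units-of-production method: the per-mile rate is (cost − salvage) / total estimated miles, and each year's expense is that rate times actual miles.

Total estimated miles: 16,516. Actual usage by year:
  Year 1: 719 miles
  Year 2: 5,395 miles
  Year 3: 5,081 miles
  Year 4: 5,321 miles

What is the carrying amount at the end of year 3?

$168,541

Depreciable base = $403,636 − $56,800 = $346,836.
Rate = $346,836 / 16,516 miles = $21 per mile.
Year 1: 719 × $21 = $15,099. Book value $388,537.
Year 2: 5,395 × $21 = $113,295. Book value $275,242.
Year 3: 5,081 × $21 = $106,701. Book value $168,541.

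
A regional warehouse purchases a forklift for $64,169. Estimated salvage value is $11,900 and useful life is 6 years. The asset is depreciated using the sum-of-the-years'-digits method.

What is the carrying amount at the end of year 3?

Depreciable base = $64,169 − $11,900 = $52,269.
Sum of the years' digits = 6+5+4+3+2+1 = 21.
Year 1: $52,269 × 6/21 = $14,934. Book value $49,235.
Year 2: $52,269 × 5/21 = $12,445. Book value $36,790.
Year 3: $52,269 × 4/21 = $9,956. Book value $26,834.

$26,834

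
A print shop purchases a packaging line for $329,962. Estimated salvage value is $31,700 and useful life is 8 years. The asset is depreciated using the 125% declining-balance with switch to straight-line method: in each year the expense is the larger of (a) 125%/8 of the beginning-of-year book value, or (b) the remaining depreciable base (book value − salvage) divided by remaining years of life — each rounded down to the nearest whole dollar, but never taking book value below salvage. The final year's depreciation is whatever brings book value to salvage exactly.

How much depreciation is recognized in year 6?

Depreciable base = $329,962 − $31,700 = $298,262.
Year 1: DB = ⌊$329,962 × 125%/8⌋ = $51,556; SL = ⌊$298,262/8⌋ = $37,282 → take DB $51,556. Book value $278,406.
Year 2: DB = ⌊$278,406 × 125%/8⌋ = $43,500; SL = ⌊$246,706/7⌋ = $35,243 → take DB $43,500. Book value $234,906.
Year 3: DB = ⌊$234,906 × 125%/8⌋ = $36,704; SL = ⌊$203,206/6⌋ = $33,867 → take DB $36,704. Book value $198,202.
Year 4: DB = ⌊$198,202 × 125%/8⌋ = $30,969; SL = ⌊$166,502/5⌋ = $33,300 → take SL $33,300. Book value $164,902.
Year 5: DB = ⌊$164,902 × 125%/8⌋ = $25,765; SL = ⌊$133,202/4⌋ = $33,300 → take SL $33,300. Book value $131,602.
Year 6: DB = ⌊$131,602 × 125%/8⌋ = $20,562; SL = ⌊$99,902/3⌋ = $33,300 → take SL $33,300. Book value $98,302.

$33,300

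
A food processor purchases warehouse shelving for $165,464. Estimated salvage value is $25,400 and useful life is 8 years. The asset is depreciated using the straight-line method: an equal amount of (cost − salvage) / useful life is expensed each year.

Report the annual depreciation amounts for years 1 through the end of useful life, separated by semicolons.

Depreciable base = $165,464 − $25,400 = $140,064.
Annual expense = $140,064 / 8 = $17,508.
End of year 1: book value $147,956.
End of year 2: book value $130,448.
End of year 3: book value $112,940.
End of year 4: book value $95,432.
End of year 5: book value $77,924.
End of year 6: book value $60,416.
End of year 7: book value $42,908.
End of year 8: book value $25,400.

$17,508; $17,508; $17,508; $17,508; $17,508; $17,508; $17,508; $17,508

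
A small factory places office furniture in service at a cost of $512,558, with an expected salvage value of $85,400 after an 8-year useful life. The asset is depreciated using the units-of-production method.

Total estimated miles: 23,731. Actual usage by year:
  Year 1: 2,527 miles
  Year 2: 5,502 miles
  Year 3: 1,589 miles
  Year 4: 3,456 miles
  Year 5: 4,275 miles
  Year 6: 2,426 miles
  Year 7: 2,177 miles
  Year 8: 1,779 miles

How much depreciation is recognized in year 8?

Depreciable base = $512,558 − $85,400 = $427,158.
Rate = $427,158 / 23,731 miles = $18 per mile.
Year 1: 2,527 × $18 = $45,486. Book value $467,072.
Year 2: 5,502 × $18 = $99,036. Book value $368,036.
Year 3: 1,589 × $18 = $28,602. Book value $339,434.
Year 4: 3,456 × $18 = $62,208. Book value $277,226.
Year 5: 4,275 × $18 = $76,950. Book value $200,276.
Year 6: 2,426 × $18 = $43,668. Book value $156,608.
Year 7: 2,177 × $18 = $39,186. Book value $117,422.
Year 8: 1,779 × $18 = $32,022. Book value $85,400.

$32,022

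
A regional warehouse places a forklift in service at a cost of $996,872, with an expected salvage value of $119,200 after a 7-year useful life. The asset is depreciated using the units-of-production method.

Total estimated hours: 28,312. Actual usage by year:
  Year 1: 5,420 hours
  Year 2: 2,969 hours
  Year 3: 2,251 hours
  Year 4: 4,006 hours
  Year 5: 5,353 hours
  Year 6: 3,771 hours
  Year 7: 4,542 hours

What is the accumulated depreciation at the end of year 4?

$454,026

Depreciable base = $996,872 − $119,200 = $877,672.
Rate = $877,672 / 28,312 hours = $31 per hour.
Year 1: 5,420 × $31 = $168,020. Book value $828,852.
Year 2: 2,969 × $31 = $92,039. Book value $736,813.
Year 3: 2,251 × $31 = $69,781. Book value $667,032.
Year 4: 4,006 × $31 = $124,186. Book value $542,846.
Accumulated through year 4 = $996,872 − $542,846 = $454,026.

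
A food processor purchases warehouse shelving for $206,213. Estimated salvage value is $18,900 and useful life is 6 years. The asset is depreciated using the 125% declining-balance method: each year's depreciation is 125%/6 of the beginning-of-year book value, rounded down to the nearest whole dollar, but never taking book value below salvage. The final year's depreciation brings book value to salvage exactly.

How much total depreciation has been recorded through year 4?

$125,212

Depreciable base = $206,213 − $18,900 = $187,313.
Year 1: ⌊$206,213 × 125%/6⌋ = $42,961. Book value $163,252.
Year 2: ⌊$163,252 × 125%/6⌋ = $34,010. Book value $129,242.
Year 3: ⌊$129,242 × 125%/6⌋ = $26,925. Book value $102,317.
Year 4: ⌊$102,317 × 125%/6⌋ = $21,316. Book value $81,001.
Accumulated through year 4 = $206,213 − $81,001 = $125,212.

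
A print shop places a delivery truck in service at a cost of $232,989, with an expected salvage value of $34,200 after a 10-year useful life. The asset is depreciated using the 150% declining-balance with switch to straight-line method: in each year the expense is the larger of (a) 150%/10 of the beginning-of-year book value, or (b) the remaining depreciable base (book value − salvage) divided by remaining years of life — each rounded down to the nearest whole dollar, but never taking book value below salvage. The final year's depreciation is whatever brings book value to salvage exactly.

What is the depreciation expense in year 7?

$13,418

Depreciable base = $232,989 − $34,200 = $198,789.
Year 1: DB = ⌊$232,989 × 150%/10⌋ = $34,948; SL = ⌊$198,789/10⌋ = $19,878 → take DB $34,948. Book value $198,041.
Year 2: DB = ⌊$198,041 × 150%/10⌋ = $29,706; SL = ⌊$163,841/9⌋ = $18,204 → take DB $29,706. Book value $168,335.
Year 3: DB = ⌊$168,335 × 150%/10⌋ = $25,250; SL = ⌊$134,135/8⌋ = $16,766 → take DB $25,250. Book value $143,085.
Year 4: DB = ⌊$143,085 × 150%/10⌋ = $21,462; SL = ⌊$108,885/7⌋ = $15,555 → take DB $21,462. Book value $121,623.
Year 5: DB = ⌊$121,623 × 150%/10⌋ = $18,243; SL = ⌊$87,423/6⌋ = $14,570 → take DB $18,243. Book value $103,380.
Year 6: DB = ⌊$103,380 × 150%/10⌋ = $15,507; SL = ⌊$69,180/5⌋ = $13,836 → take DB $15,507. Book value $87,873.
Year 7: DB = ⌊$87,873 × 150%/10⌋ = $13,180; SL = ⌊$53,673/4⌋ = $13,418 → take SL $13,418. Book value $74,455.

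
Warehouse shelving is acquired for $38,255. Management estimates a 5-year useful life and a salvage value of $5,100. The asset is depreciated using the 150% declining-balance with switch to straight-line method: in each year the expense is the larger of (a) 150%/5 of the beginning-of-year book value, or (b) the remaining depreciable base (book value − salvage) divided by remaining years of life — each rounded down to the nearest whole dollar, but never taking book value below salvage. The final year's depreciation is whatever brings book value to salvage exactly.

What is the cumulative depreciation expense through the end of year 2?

Depreciable base = $38,255 − $5,100 = $33,155.
Year 1: DB = ⌊$38,255 × 150%/5⌋ = $11,476; SL = ⌊$33,155/5⌋ = $6,631 → take DB $11,476. Book value $26,779.
Year 2: DB = ⌊$26,779 × 150%/5⌋ = $8,033; SL = ⌊$21,679/4⌋ = $5,419 → take DB $8,033. Book value $18,746.
Accumulated through year 2 = $38,255 − $18,746 = $19,509.

$19,509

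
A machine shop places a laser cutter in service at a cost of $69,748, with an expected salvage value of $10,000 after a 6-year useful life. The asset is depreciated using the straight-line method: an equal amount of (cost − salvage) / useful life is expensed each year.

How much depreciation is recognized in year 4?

$9,958

Depreciable base = $69,748 − $10,000 = $59,748.
Annual expense = $59,748 / 6 = $9,958.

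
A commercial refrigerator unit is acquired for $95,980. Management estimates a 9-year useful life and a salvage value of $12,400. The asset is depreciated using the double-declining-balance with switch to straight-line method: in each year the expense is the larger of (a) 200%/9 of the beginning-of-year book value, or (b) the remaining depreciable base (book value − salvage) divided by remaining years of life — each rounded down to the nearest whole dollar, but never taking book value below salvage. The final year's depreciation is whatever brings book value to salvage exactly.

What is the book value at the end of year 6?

Depreciable base = $95,980 − $12,400 = $83,580.
Year 1: DB = ⌊$95,980 × 200%/9⌋ = $21,328; SL = ⌊$83,580/9⌋ = $9,286 → take DB $21,328. Book value $74,652.
Year 2: DB = ⌊$74,652 × 200%/9⌋ = $16,589; SL = ⌊$62,252/8⌋ = $7,781 → take DB $16,589. Book value $58,063.
Year 3: DB = ⌊$58,063 × 200%/9⌋ = $12,902; SL = ⌊$45,663/7⌋ = $6,523 → take DB $12,902. Book value $45,161.
Year 4: DB = ⌊$45,161 × 200%/9⌋ = $10,035; SL = ⌊$32,761/6⌋ = $5,460 → take DB $10,035. Book value $35,126.
Year 5: DB = ⌊$35,126 × 200%/9⌋ = $7,805; SL = ⌊$22,726/5⌋ = $4,545 → take DB $7,805. Book value $27,321.
Year 6: DB = ⌊$27,321 × 200%/9⌋ = $6,071; SL = ⌊$14,921/4⌋ = $3,730 → take DB $6,071. Book value $21,250.

$21,250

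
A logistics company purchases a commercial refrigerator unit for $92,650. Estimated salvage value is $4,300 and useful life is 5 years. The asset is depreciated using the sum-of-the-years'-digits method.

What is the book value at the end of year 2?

Depreciable base = $92,650 − $4,300 = $88,350.
Sum of the years' digits = 5+4+3+2+1 = 15.
Year 1: $88,350 × 5/15 = $29,450. Book value $63,200.
Year 2: $88,350 × 4/15 = $23,560. Book value $39,640.

$39,640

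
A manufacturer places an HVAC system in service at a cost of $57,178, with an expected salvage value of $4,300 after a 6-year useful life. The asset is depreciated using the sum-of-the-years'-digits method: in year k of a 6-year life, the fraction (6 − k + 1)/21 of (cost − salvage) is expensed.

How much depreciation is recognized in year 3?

$10,072

Depreciable base = $57,178 − $4,300 = $52,878.
Sum of the years' digits = 6+5+4+3+2+1 = 21.
Year 1: $52,878 × 6/21 = $15,108. Book value $42,070.
Year 2: $52,878 × 5/21 = $12,590. Book value $29,480.
Year 3: $52,878 × 4/21 = $10,072. Book value $19,408.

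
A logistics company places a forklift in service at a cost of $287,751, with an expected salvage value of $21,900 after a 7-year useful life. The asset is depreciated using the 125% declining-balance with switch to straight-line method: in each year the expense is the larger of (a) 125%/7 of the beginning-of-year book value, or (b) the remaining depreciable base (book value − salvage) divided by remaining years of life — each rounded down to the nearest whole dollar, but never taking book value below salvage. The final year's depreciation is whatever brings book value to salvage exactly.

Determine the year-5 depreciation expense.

Depreciable base = $287,751 − $21,900 = $265,851.
Year 1: DB = ⌊$287,751 × 125%/7⌋ = $51,384; SL = ⌊$265,851/7⌋ = $37,978 → take DB $51,384. Book value $236,367.
Year 2: DB = ⌊$236,367 × 125%/7⌋ = $42,208; SL = ⌊$214,467/6⌋ = $35,744 → take DB $42,208. Book value $194,159.
Year 3: DB = ⌊$194,159 × 125%/7⌋ = $34,671; SL = ⌊$172,259/5⌋ = $34,451 → take DB $34,671. Book value $159,488.
Year 4: DB = ⌊$159,488 × 125%/7⌋ = $28,480; SL = ⌊$137,588/4⌋ = $34,397 → take SL $34,397. Book value $125,091.
Year 5: DB = ⌊$125,091 × 125%/7⌋ = $22,337; SL = ⌊$103,191/3⌋ = $34,397 → take SL $34,397. Book value $90,694.

$34,397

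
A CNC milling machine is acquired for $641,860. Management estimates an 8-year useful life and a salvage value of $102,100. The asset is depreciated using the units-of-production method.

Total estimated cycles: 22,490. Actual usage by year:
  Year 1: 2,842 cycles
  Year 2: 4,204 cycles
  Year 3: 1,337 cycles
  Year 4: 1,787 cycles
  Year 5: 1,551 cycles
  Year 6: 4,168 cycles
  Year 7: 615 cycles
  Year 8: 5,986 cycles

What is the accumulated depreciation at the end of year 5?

Depreciable base = $641,860 − $102,100 = $539,760.
Rate = $539,760 / 22,490 cycles = $24 per cycle.
Year 1: 2,842 × $24 = $68,208. Book value $573,652.
Year 2: 4,204 × $24 = $100,896. Book value $472,756.
Year 3: 1,337 × $24 = $32,088. Book value $440,668.
Year 4: 1,787 × $24 = $42,888. Book value $397,780.
Year 5: 1,551 × $24 = $37,224. Book value $360,556.
Accumulated through year 5 = $641,860 − $360,556 = $281,304.

$281,304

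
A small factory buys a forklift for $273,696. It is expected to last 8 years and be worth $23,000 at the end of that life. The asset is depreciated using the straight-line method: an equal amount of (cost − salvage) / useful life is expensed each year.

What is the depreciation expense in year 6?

$31,337

Depreciable base = $273,696 − $23,000 = $250,696.
Annual expense = $250,696 / 8 = $31,337.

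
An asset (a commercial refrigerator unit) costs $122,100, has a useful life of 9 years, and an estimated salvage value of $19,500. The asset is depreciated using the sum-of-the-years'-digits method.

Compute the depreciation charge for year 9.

Depreciable base = $122,100 − $19,500 = $102,600.
Sum of the years' digits = 9+8+7+6+5+4+3+2+1 = 45.
Year 1: $102,600 × 9/45 = $20,520. Book value $101,580.
Year 2: $102,600 × 8/45 = $18,240. Book value $83,340.
Year 3: $102,600 × 7/45 = $15,960. Book value $67,380.
Year 4: $102,600 × 6/45 = $13,680. Book value $53,700.
Year 5: $102,600 × 5/45 = $11,400. Book value $42,300.
Year 6: $102,600 × 4/45 = $9,120. Book value $33,180.
Year 7: $102,600 × 3/45 = $6,840. Book value $26,340.
Year 8: $102,600 × 2/45 = $4,560. Book value $21,780.
Year 9: $102,600 × 1/45 = $2,280. Book value $19,500.

$2,280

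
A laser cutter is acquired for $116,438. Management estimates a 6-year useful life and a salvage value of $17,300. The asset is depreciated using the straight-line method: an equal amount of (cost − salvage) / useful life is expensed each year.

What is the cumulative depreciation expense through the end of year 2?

Depreciable base = $116,438 − $17,300 = $99,138.
Annual expense = $99,138 / 6 = $16,523.
End of year 1: book value $99,915.
End of year 2: book value $83,392.
Accumulated through year 2 = $116,438 − $83,392 = $33,046.

$33,046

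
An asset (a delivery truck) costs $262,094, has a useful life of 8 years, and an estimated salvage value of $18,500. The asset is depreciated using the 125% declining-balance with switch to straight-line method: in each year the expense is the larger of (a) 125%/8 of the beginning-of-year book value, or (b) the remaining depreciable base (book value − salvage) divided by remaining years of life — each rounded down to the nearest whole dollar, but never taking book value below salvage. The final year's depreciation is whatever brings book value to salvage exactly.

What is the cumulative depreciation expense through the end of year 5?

Depreciable base = $262,094 − $18,500 = $243,594.
Year 1: DB = ⌊$262,094 × 125%/8⌋ = $40,952; SL = ⌊$243,594/8⌋ = $30,449 → take DB $40,952. Book value $221,142.
Year 2: DB = ⌊$221,142 × 125%/8⌋ = $34,553; SL = ⌊$202,642/7⌋ = $28,948 → take DB $34,553. Book value $186,589.
Year 3: DB = ⌊$186,589 × 125%/8⌋ = $29,154; SL = ⌊$168,089/6⌋ = $28,014 → take DB $29,154. Book value $157,435.
Year 4: DB = ⌊$157,435 × 125%/8⌋ = $24,599; SL = ⌊$138,935/5⌋ = $27,787 → take SL $27,787. Book value $129,648.
Year 5: DB = ⌊$129,648 × 125%/8⌋ = $20,257; SL = ⌊$111,148/4⌋ = $27,787 → take SL $27,787. Book value $101,861.
Accumulated through year 5 = $262,094 − $101,861 = $160,233.

$160,233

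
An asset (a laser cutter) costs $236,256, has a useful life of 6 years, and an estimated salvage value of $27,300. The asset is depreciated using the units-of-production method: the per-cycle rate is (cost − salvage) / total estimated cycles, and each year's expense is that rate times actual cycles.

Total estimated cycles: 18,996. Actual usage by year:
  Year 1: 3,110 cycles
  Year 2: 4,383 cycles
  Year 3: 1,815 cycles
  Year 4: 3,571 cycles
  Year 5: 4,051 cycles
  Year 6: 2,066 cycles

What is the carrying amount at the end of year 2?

$153,833

Depreciable base = $236,256 − $27,300 = $208,956.
Rate = $208,956 / 18,996 cycles = $11 per cycle.
Year 1: 3,110 × $11 = $34,210. Book value $202,046.
Year 2: 4,383 × $11 = $48,213. Book value $153,833.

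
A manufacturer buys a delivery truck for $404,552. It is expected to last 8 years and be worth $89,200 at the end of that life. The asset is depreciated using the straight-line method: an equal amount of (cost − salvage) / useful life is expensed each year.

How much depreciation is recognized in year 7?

Depreciable base = $404,552 − $89,200 = $315,352.
Annual expense = $315,352 / 8 = $39,419.

$39,419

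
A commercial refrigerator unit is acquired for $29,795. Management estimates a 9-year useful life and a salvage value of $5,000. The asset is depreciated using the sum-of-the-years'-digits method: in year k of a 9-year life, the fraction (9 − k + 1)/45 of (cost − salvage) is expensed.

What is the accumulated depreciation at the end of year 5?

$19,285

Depreciable base = $29,795 − $5,000 = $24,795.
Sum of the years' digits = 9+8+7+6+5+4+3+2+1 = 45.
Year 1: $24,795 × 9/45 = $4,959. Book value $24,836.
Year 2: $24,795 × 8/45 = $4,408. Book value $20,428.
Year 3: $24,795 × 7/45 = $3,857. Book value $16,571.
Year 4: $24,795 × 6/45 = $3,306. Book value $13,265.
Year 5: $24,795 × 5/45 = $2,755. Book value $10,510.
Accumulated through year 5 = $29,795 − $10,510 = $19,285.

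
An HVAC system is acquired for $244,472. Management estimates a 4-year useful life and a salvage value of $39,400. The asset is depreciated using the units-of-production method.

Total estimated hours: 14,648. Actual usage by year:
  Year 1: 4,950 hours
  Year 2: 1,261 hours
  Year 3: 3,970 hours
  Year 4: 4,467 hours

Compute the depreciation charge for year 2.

Depreciable base = $244,472 − $39,400 = $205,072.
Rate = $205,072 / 14,648 hours = $14 per hour.
Year 1: 4,950 × $14 = $69,300. Book value $175,172.
Year 2: 1,261 × $14 = $17,654. Book value $157,518.

$17,654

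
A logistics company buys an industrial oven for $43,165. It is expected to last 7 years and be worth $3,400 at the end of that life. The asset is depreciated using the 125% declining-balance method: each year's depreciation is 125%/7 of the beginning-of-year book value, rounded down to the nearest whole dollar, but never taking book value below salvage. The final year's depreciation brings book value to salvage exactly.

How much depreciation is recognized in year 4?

$4,272

Depreciable base = $43,165 − $3,400 = $39,765.
Year 1: ⌊$43,165 × 125%/7⌋ = $7,708. Book value $35,457.
Year 2: ⌊$35,457 × 125%/7⌋ = $6,331. Book value $29,126.
Year 3: ⌊$29,126 × 125%/7⌋ = $5,201. Book value $23,925.
Year 4: ⌊$23,925 × 125%/7⌋ = $4,272. Book value $19,653.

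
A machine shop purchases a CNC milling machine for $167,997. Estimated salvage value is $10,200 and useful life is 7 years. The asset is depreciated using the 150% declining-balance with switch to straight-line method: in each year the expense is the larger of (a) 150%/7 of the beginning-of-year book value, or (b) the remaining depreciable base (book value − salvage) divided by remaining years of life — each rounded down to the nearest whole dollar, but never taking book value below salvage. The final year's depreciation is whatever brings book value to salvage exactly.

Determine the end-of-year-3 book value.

Depreciable base = $167,997 − $10,200 = $157,797.
Year 1: DB = ⌊$167,997 × 150%/7⌋ = $35,999; SL = ⌊$157,797/7⌋ = $22,542 → take DB $35,999. Book value $131,998.
Year 2: DB = ⌊$131,998 × 150%/7⌋ = $28,285; SL = ⌊$121,798/6⌋ = $20,299 → take DB $28,285. Book value $103,713.
Year 3: DB = ⌊$103,713 × 150%/7⌋ = $22,224; SL = ⌊$93,513/5⌋ = $18,702 → take DB $22,224. Book value $81,489.

$81,489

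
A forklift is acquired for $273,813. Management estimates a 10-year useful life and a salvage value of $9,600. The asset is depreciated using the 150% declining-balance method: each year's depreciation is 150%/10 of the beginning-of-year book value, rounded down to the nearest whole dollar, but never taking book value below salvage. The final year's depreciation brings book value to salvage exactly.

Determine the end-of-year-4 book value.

Depreciable base = $273,813 − $9,600 = $264,213.
Year 1: ⌊$273,813 × 150%/10⌋ = $41,071. Book value $232,742.
Year 2: ⌊$232,742 × 150%/10⌋ = $34,911. Book value $197,831.
Year 3: ⌊$197,831 × 150%/10⌋ = $29,674. Book value $168,157.
Year 4: ⌊$168,157 × 150%/10⌋ = $25,223. Book value $142,934.

$142,934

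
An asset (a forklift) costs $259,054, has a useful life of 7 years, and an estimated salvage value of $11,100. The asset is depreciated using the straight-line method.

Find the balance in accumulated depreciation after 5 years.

$177,110

Depreciable base = $259,054 − $11,100 = $247,954.
Annual expense = $247,954 / 7 = $35,422.
End of year 1: book value $223,632.
End of year 2: book value $188,210.
End of year 3: book value $152,788.
End of year 4: book value $117,366.
End of year 5: book value $81,944.
Accumulated through year 5 = $259,054 − $81,944 = $177,110.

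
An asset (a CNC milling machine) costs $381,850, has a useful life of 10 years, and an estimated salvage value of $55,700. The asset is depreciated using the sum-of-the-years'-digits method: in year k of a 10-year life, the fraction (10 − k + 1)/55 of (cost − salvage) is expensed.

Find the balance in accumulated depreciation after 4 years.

$201,620

Depreciable base = $381,850 − $55,700 = $326,150.
Sum of the years' digits = 10+9+8+7+6+5+4+3+2+1 = 55.
Year 1: $326,150 × 10/55 = $59,300. Book value $322,550.
Year 2: $326,150 × 9/55 = $53,370. Book value $269,180.
Year 3: $326,150 × 8/55 = $47,440. Book value $221,740.
Year 4: $326,150 × 7/55 = $41,510. Book value $180,230.
Accumulated through year 4 = $381,850 − $180,230 = $201,620.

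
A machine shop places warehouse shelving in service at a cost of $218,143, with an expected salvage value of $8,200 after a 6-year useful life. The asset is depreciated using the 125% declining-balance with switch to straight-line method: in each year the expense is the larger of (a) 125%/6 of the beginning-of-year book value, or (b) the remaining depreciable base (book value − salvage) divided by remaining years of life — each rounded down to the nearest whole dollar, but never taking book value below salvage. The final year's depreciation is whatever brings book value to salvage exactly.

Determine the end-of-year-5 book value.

Depreciable base = $218,143 − $8,200 = $209,943.
Year 1: DB = ⌊$218,143 × 125%/6⌋ = $45,446; SL = ⌊$209,943/6⌋ = $34,990 → take DB $45,446. Book value $172,697.
Year 2: DB = ⌊$172,697 × 125%/6⌋ = $35,978; SL = ⌊$164,497/5⌋ = $32,899 → take DB $35,978. Book value $136,719.
Year 3: DB = ⌊$136,719 × 125%/6⌋ = $28,483; SL = ⌊$128,519/4⌋ = $32,129 → take SL $32,129. Book value $104,590.
Year 4: DB = ⌊$104,590 × 125%/6⌋ = $21,789; SL = ⌊$96,390/3⌋ = $32,130 → take SL $32,130. Book value $72,460.
Year 5: DB = ⌊$72,460 × 125%/6⌋ = $15,095; SL = ⌊$64,260/2⌋ = $32,130 → take SL $32,130. Book value $40,330.

$40,330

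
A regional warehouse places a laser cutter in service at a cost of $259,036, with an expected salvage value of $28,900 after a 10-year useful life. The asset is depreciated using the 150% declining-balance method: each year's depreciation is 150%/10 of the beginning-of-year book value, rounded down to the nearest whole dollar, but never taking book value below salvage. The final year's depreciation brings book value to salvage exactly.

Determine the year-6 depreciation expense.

$17,240

Depreciable base = $259,036 − $28,900 = $230,136.
Year 1: ⌊$259,036 × 150%/10⌋ = $38,855. Book value $220,181.
Year 2: ⌊$220,181 × 150%/10⌋ = $33,027. Book value $187,154.
Year 3: ⌊$187,154 × 150%/10⌋ = $28,073. Book value $159,081.
Year 4: ⌊$159,081 × 150%/10⌋ = $23,862. Book value $135,219.
Year 5: ⌊$135,219 × 150%/10⌋ = $20,282. Book value $114,937.
Year 6: ⌊$114,937 × 150%/10⌋ = $17,240. Book value $97,697.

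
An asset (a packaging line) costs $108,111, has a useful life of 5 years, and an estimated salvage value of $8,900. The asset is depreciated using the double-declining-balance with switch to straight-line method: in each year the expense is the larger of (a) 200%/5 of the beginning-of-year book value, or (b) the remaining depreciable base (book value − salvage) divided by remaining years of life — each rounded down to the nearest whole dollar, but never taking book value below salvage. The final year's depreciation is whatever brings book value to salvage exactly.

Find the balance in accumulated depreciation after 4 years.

Depreciable base = $108,111 − $8,900 = $99,211.
Year 1: DB = ⌊$108,111 × 200%/5⌋ = $43,244; SL = ⌊$99,211/5⌋ = $19,842 → take DB $43,244. Book value $64,867.
Year 2: DB = ⌊$64,867 × 200%/5⌋ = $25,946; SL = ⌊$55,967/4⌋ = $13,991 → take DB $25,946. Book value $38,921.
Year 3: DB = ⌊$38,921 × 200%/5⌋ = $15,568; SL = ⌊$30,021/3⌋ = $10,007 → take DB $15,568. Book value $23,353.
Year 4: DB = ⌊$23,353 × 200%/5⌋ = $9,341; SL = ⌊$14,453/2⌋ = $7,226 → take DB $9,341. Book value $14,012.
Accumulated through year 4 = $108,111 − $14,012 = $94,099.

$94,099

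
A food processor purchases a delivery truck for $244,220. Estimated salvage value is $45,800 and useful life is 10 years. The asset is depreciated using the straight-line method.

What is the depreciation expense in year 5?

Depreciable base = $244,220 − $45,800 = $198,420.
Annual expense = $198,420 / 10 = $19,842.

$19,842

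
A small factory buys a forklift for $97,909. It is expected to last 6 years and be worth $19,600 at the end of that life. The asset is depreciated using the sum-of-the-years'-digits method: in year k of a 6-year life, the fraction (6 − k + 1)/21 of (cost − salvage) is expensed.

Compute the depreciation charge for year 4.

Depreciable base = $97,909 − $19,600 = $78,309.
Sum of the years' digits = 6+5+4+3+2+1 = 21.
Year 1: $78,309 × 6/21 = $22,374. Book value $75,535.
Year 2: $78,309 × 5/21 = $18,645. Book value $56,890.
Year 3: $78,309 × 4/21 = $14,916. Book value $41,974.
Year 4: $78,309 × 3/21 = $11,187. Book value $30,787.

$11,187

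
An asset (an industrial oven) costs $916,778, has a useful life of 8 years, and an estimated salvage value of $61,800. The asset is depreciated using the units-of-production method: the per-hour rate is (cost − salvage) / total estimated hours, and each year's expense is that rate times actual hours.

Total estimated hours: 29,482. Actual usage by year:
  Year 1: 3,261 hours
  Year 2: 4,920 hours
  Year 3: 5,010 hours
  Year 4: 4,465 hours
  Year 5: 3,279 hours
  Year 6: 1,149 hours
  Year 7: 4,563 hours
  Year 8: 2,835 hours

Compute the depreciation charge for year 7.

Depreciable base = $916,778 − $61,800 = $854,978.
Rate = $854,978 / 29,482 hours = $29 per hour.
Year 1: 3,261 × $29 = $94,569. Book value $822,209.
Year 2: 4,920 × $29 = $142,680. Book value $679,529.
Year 3: 5,010 × $29 = $145,290. Book value $534,239.
Year 4: 4,465 × $29 = $129,485. Book value $404,754.
Year 5: 3,279 × $29 = $95,091. Book value $309,663.
Year 6: 1,149 × $29 = $33,321. Book value $276,342.
Year 7: 4,563 × $29 = $132,327. Book value $144,015.

$132,327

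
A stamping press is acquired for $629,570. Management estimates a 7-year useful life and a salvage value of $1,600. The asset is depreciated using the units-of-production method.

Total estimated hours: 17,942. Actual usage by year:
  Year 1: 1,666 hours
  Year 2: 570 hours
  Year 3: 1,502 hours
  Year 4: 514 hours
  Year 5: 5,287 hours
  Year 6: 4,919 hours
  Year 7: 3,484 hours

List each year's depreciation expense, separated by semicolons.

$58,310; $19,950; $52,570; $17,990; $185,045; $172,165; $121,940

Depreciable base = $629,570 − $1,600 = $627,970.
Rate = $627,970 / 17,942 hours = $35 per hour.
Year 1: 1,666 × $35 = $58,310. Book value $571,260.
Year 2: 570 × $35 = $19,950. Book value $551,310.
Year 3: 1,502 × $35 = $52,570. Book value $498,740.
Year 4: 514 × $35 = $17,990. Book value $480,750.
Year 5: 5,287 × $35 = $185,045. Book value $295,705.
Year 6: 4,919 × $35 = $172,165. Book value $123,540.
Year 7: 3,484 × $35 = $121,940. Book value $1,600.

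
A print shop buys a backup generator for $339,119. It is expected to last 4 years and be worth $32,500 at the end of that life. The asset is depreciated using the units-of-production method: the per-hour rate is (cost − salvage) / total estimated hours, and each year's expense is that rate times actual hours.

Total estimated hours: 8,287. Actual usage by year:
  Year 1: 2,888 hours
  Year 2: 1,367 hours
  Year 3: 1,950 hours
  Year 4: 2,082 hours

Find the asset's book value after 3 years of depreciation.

$109,534

Depreciable base = $339,119 − $32,500 = $306,619.
Rate = $306,619 / 8,287 hours = $37 per hour.
Year 1: 2,888 × $37 = $106,856. Book value $232,263.
Year 2: 1,367 × $37 = $50,579. Book value $181,684.
Year 3: 1,950 × $37 = $72,150. Book value $109,534.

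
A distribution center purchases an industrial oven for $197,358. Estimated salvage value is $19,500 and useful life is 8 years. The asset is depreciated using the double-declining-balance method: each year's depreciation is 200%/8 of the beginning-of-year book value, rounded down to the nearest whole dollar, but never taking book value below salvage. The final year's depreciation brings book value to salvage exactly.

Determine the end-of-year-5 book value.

$46,836

Depreciable base = $197,358 − $19,500 = $177,858.
Year 1: ⌊$197,358 × 200%/8⌋ = $49,339. Book value $148,019.
Year 2: ⌊$148,019 × 200%/8⌋ = $37,004. Book value $111,015.
Year 3: ⌊$111,015 × 200%/8⌋ = $27,753. Book value $83,262.
Year 4: ⌊$83,262 × 200%/8⌋ = $20,815. Book value $62,447.
Year 5: ⌊$62,447 × 200%/8⌋ = $15,611. Book value $46,836.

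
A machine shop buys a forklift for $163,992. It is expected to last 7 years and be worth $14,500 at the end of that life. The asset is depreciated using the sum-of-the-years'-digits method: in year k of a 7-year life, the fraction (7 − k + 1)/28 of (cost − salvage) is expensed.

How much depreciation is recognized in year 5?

Depreciable base = $163,992 − $14,500 = $149,492.
Sum of the years' digits = 7+6+5+4+3+2+1 = 28.
Year 1: $149,492 × 7/28 = $37,373. Book value $126,619.
Year 2: $149,492 × 6/28 = $32,034. Book value $94,585.
Year 3: $149,492 × 5/28 = $26,695. Book value $67,890.
Year 4: $149,492 × 4/28 = $21,356. Book value $46,534.
Year 5: $149,492 × 3/28 = $16,017. Book value $30,517.

$16,017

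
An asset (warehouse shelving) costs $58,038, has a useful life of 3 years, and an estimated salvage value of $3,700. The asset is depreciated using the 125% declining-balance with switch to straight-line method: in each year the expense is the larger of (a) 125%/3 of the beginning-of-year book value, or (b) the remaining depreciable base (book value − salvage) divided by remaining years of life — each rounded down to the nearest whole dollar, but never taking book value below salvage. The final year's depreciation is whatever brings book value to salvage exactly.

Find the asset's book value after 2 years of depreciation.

$18,778

Depreciable base = $58,038 − $3,700 = $54,338.
Year 1: DB = ⌊$58,038 × 125%/3⌋ = $24,182; SL = ⌊$54,338/3⌋ = $18,112 → take DB $24,182. Book value $33,856.
Year 2: DB = ⌊$33,856 × 125%/3⌋ = $14,106; SL = ⌊$30,156/2⌋ = $15,078 → take SL $15,078. Book value $18,778.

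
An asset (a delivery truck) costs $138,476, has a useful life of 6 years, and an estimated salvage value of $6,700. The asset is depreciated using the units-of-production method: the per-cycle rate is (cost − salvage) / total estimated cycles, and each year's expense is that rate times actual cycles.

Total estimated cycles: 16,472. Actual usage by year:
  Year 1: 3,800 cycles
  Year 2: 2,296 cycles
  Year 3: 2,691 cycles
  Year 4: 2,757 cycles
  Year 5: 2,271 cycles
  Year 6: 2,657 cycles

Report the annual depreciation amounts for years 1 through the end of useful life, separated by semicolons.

Depreciable base = $138,476 − $6,700 = $131,776.
Rate = $131,776 / 16,472 cycles = $8 per cycle.
Year 1: 3,800 × $8 = $30,400. Book value $108,076.
Year 2: 2,296 × $8 = $18,368. Book value $89,708.
Year 3: 2,691 × $8 = $21,528. Book value $68,180.
Year 4: 2,757 × $8 = $22,056. Book value $46,124.
Year 5: 2,271 × $8 = $18,168. Book value $27,956.
Year 6: 2,657 × $8 = $21,256. Book value $6,700.

$30,400; $18,368; $21,528; $22,056; $18,168; $21,256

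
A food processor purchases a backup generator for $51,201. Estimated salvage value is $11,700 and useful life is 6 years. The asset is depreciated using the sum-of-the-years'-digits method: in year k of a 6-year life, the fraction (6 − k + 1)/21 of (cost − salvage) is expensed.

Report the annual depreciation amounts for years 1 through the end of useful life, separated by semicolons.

$11,286; $9,405; $7,524; $5,643; $3,762; $1,881

Depreciable base = $51,201 − $11,700 = $39,501.
Sum of the years' digits = 6+5+4+3+2+1 = 21.
Year 1: $39,501 × 6/21 = $11,286. Book value $39,915.
Year 2: $39,501 × 5/21 = $9,405. Book value $30,510.
Year 3: $39,501 × 4/21 = $7,524. Book value $22,986.
Year 4: $39,501 × 3/21 = $5,643. Book value $17,343.
Year 5: $39,501 × 2/21 = $3,762. Book value $13,581.
Year 6: $39,501 × 1/21 = $1,881. Book value $11,700.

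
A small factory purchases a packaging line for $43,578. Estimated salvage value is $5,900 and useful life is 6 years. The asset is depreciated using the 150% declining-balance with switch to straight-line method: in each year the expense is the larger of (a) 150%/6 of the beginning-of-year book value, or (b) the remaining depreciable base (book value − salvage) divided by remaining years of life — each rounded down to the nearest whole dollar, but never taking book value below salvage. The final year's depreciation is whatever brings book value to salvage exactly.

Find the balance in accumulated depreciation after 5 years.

$33,733

Depreciable base = $43,578 − $5,900 = $37,678.
Year 1: DB = ⌊$43,578 × 150%/6⌋ = $10,894; SL = ⌊$37,678/6⌋ = $6,279 → take DB $10,894. Book value $32,684.
Year 2: DB = ⌊$32,684 × 150%/6⌋ = $8,171; SL = ⌊$26,784/5⌋ = $5,356 → take DB $8,171. Book value $24,513.
Year 3: DB = ⌊$24,513 × 150%/6⌋ = $6,128; SL = ⌊$18,613/4⌋ = $4,653 → take DB $6,128. Book value $18,385.
Year 4: DB = ⌊$18,385 × 150%/6⌋ = $4,596; SL = ⌊$12,485/3⌋ = $4,161 → take DB $4,596. Book value $13,789.
Year 5: DB = ⌊$13,789 × 150%/6⌋ = $3,447; SL = ⌊$7,889/2⌋ = $3,944 → take SL $3,944. Book value $9,845.
Accumulated through year 5 = $43,578 − $9,845 = $33,733.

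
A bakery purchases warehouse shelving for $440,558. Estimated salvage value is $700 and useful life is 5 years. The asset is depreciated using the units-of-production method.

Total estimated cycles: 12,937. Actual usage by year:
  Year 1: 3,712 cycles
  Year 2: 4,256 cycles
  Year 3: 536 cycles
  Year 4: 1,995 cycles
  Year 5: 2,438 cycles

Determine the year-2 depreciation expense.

Depreciable base = $440,558 − $700 = $439,858.
Rate = $439,858 / 12,937 cycles = $34 per cycle.
Year 1: 3,712 × $34 = $126,208. Book value $314,350.
Year 2: 4,256 × $34 = $144,704. Book value $169,646.

$144,704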